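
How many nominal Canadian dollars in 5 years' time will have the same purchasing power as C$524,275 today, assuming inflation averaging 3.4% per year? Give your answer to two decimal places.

Cumulative price-level factor: (1+3.4%)^5 ≈ 1.1819597671.
Multiplying C$524,275 by the price-level factor gives the future nominal sum.

C$619,671.96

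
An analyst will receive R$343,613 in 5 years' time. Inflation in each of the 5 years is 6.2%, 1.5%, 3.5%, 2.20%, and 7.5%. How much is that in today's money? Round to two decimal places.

R$280,336.29

Price-level factor over 5 years: 1.062 × 1.015 × 1.035 × 1.0220 × 1.075 ≈ 1.2257171673.
Purchasing power today: R$343,613 divided by that factor.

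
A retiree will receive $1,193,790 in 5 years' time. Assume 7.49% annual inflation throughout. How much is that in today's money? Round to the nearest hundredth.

Price-level factor over 5 years: (1 + 7.49%)^5 ≈ 1.4349617158.
Purchasing power today: $1,193,790 divided by that factor.

$831,931.60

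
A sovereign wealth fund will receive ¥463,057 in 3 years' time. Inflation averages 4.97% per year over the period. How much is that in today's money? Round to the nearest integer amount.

¥400,349

Price-level factor over 3 years: (1 + 4.97%)^3 ≈ 1.1566330335.
Purchasing power today: ¥463,057 divided by that factor.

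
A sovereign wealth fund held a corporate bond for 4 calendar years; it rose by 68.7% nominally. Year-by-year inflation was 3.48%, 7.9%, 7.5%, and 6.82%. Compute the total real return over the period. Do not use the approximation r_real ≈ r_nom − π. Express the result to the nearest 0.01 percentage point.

Cumulative inflation factor: 1.0348 × 1.079 × 1.075 × 1.0682 ≈ 1.28215.
Nominal growth factor: 1.68700. Real growth factor = 1.68700 / 1.28215 ≈ 1.31576.
Total real return ≈ 31.5758%.

31.58%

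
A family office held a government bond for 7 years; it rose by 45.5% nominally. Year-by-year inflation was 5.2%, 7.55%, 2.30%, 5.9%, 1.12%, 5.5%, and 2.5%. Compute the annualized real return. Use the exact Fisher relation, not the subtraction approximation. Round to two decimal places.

Cumulative inflation factor: 1.052 × 1.0755 × 1.0230 × 1.059 × 1.0112 × 1.055 × 1.025 ≈ 1.34033.
Nominal growth factor: 1.45500. Real growth factor = 1.45500 / 1.34033 ≈ 1.08556.
Annualized: 1.08556^(1/7) − 1 ≈ 0.01180.

1.18%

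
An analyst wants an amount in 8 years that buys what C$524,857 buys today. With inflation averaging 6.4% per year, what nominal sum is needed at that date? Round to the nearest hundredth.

Cumulative price-level factor: (1+6.4%)^8 ≈ 1.6426045583.
The nominal amount required is C$524,857 scaled up by that factor.

C$862,132.50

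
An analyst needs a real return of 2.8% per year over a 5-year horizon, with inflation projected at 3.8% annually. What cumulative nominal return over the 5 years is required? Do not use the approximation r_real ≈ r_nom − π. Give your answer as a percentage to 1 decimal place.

Required annual nominal rate: (1+2.8%)(1+3.8%) − 1 = 6.7064%.
Cumulative over 5 years: (1 + 0.067064)^5 − 1 ≈ 0.38341.

38.3%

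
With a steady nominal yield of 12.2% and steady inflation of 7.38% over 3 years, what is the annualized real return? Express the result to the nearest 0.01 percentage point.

4.49%

With constant rates the annual real return is the same each year: (1+12.2%)/(1+7.38%) − 1 = 0.04489.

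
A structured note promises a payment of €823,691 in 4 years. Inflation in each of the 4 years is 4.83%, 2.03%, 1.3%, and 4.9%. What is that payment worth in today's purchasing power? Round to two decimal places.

€724,712.77

Price-level factor over 4 years: 1.0483 × 1.0203 × 1.013 × 1.049 ≈ 1.1365758032.
Purchasing power today: €823,691 divided by that factor.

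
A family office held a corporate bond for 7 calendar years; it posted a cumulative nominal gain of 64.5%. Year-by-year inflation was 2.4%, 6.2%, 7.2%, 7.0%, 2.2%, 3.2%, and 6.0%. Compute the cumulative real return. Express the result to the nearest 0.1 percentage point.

Cumulative inflation factor: 1.024 × 1.062 × 1.072 × 1.070 × 1.022 × 1.032 × 1.060 ≈ 1.39457.
Nominal growth factor: 1.64500. Real growth factor = 1.64500 / 1.39457 ≈ 1.17958.
Total real return ≈ 17.9577%.

18.0%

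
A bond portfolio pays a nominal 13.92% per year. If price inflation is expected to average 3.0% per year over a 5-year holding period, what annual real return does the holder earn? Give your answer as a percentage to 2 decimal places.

10.60%

With constant rates the annual real return is the same each year: (1+13.92%)/(1+3.0%) − 1 = 0.10602.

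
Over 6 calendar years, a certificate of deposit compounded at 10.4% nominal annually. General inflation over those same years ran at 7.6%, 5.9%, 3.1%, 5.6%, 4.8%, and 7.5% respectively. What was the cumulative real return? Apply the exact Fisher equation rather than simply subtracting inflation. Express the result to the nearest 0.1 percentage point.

Cumulative inflation factor: 1.076 × 1.059 × 1.031 × 1.056 × 1.048 × 1.075 ≈ 1.39766.
Nominal growth factor: 1.81057. Real growth factor = 1.81057 / 1.39766 ≈ 1.29543.
Total real return ≈ 29.5430%.

29.5%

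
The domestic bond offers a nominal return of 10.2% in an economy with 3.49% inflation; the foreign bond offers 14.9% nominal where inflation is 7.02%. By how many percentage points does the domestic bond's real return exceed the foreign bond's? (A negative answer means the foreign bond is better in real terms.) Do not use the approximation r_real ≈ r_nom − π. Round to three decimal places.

-0.879

The domestic bond real return: 1.102/1.0349 − 1 = 6.4837%.
The foreign bond real return: 1.149/1.0702 − 1 = 7.3631%.
Difference: 6.4837 − 7.3631 = -0.8794 pp.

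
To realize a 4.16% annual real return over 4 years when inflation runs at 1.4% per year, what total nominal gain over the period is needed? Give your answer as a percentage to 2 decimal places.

Required annual nominal rate: (1+4.16%)(1+1.4%) − 1 = 5.61824%.
Cumulative over 4 years: (1 + 0.0561824)^4 − 1 ≈ 0.24439.

24.44%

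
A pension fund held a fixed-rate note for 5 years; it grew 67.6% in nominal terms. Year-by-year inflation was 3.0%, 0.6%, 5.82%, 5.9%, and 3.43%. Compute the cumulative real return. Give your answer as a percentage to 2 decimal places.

Cumulative inflation factor: 1.030 × 1.006 × 1.0582 × 1.059 × 1.0343 ≈ 1.20101.
Nominal growth factor: 1.67600. Real growth factor = 1.67600 / 1.20101 ≈ 1.39550.
Total real return ≈ 39.5496%.

39.55%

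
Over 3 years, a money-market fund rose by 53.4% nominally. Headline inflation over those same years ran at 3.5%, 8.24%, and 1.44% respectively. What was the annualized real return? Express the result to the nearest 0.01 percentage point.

10.52%

Cumulative inflation factor: 1.035 × 1.0824 × 1.0144 ≈ 1.13642.
Nominal growth factor: 1.53400. Real growth factor = 1.53400 / 1.13642 ≈ 1.34986.
Annualized: 1.34986^(1/3) − 1 ≈ 0.10517.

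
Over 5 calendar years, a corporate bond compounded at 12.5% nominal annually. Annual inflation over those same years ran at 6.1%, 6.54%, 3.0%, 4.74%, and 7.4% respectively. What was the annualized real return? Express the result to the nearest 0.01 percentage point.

Cumulative inflation factor: 1.061 × 1.0654 × 1.030 × 1.0474 × 1.074 ≈ 1.30973.
Nominal growth factor: 1.80203. Real growth factor = 1.80203 / 1.30973 ≈ 1.37588.
Annualized: 1.37588^(1/5) − 1 ≈ 0.06590.

6.59%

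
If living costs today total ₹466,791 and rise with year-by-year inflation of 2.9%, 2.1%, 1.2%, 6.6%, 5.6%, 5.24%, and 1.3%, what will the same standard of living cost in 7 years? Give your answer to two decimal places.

Cumulative price-level factor: 1.029 × 1.021 × 1.012 × 1.066 × 1.056 × 1.0524 × 1.013 ≈ 1.2759481807.
Multiplying ₹466,791 by the price-level factor gives the future nominal sum.

₹595,601.13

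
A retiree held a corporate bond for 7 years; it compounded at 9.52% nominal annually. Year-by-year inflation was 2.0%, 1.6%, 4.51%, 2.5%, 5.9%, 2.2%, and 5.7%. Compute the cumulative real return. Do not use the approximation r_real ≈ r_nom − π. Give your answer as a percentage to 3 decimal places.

48.818%

Cumulative inflation factor: 1.020 × 1.016 × 1.0451 × 1.025 × 1.059 × 1.022 × 1.057 ≈ 1.26998.
Nominal growth factor: 1.88997. Real growth factor = 1.88997 / 1.26998 ≈ 1.48818.
Total real return ≈ 48.8184%.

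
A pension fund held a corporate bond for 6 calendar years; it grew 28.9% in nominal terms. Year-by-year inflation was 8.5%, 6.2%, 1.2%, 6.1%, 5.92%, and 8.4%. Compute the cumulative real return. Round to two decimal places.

-9.26%

Cumulative inflation factor: 1.085 × 1.062 × 1.012 × 1.061 × 1.0592 × 1.084 ≈ 1.42055.
Nominal growth factor: 1.28900. Real growth factor = 1.28900 / 1.42055 ≈ 0.90739.
Total real return ≈ -9.2607%.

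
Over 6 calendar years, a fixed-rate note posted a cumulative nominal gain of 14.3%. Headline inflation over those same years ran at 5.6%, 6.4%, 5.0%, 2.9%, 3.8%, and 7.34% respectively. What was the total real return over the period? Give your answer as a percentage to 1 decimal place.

Cumulative inflation factor: 1.056 × 1.064 × 1.050 × 1.029 × 1.038 × 1.0734 ≈ 1.35260.
Nominal growth factor: 1.14300. Real growth factor = 1.14300 / 1.35260 ≈ 0.84504.
Total real return ≈ -15.4960%.

-15.5%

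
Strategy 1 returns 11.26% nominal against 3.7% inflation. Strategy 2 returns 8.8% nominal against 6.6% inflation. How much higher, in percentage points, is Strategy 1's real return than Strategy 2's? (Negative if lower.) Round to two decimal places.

Strategy 1 real return: 1.1126/1.037 − 1 = 7.290%.
Strategy 2 real return: 1.088/1.066 − 1 = 2.064%.
Difference: 7.290 − 2.064 = 5.226 pp.

5.23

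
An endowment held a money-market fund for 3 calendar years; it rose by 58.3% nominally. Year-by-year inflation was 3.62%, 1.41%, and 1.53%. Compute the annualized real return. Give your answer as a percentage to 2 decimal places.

14.06%

Cumulative inflation factor: 1.0362 × 1.0141 × 1.0153 ≈ 1.06689.
Nominal growth factor: 1.58300. Real growth factor = 1.58300 / 1.06689 ≈ 1.48375.
Annualized: 1.48375^(1/3) − 1 ≈ 0.14057.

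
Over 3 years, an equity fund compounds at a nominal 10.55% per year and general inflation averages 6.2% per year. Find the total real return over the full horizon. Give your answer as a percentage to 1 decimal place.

The annual real rate is (1+10.55%)/(1+6.2%) − 1 = 4.0960%.
Compounded over 3 years: (1 + 0.040960)^3 − 1 ≈ 0.12798.

12.8%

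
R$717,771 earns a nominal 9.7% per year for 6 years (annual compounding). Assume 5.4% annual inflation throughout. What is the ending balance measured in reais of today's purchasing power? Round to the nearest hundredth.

Nominal value at maturity: R$717,771 × (1 + 9.7%)^6 ≈ R$1,250,908.87.
Price-level factor over 6 years: (1 + 5.4%)^6 ≈ 1.3710196056.
Dividing the nominal maturity value by the price-level factor gives the value in today's money.

R$912,393.13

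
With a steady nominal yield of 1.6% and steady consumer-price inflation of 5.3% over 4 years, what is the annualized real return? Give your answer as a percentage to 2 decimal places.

-3.51%

With constant rates the annual real return is the same each year: (1+1.6%)/(1+5.3%) − 1 = -0.03514.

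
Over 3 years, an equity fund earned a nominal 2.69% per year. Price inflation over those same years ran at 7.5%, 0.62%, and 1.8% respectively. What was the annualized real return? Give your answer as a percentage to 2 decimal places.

-0.56%

Cumulative inflation factor: 1.075 × 1.0062 × 1.018 ≈ 1.10113.
Nominal growth factor: 1.08289. Real growth factor = 1.08289 / 1.10113 ≈ 0.98343.
Annualized: 0.98343^(1/3) − 1 ≈ -0.00555.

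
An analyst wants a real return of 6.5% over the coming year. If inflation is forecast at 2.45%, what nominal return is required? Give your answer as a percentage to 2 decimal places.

By the Fisher equation, 1 + r_nom = (1 + 6.5%)(1 + 2.45%) = 1.065 × 1.0245 = 1.0910925.
So r_nom = 9.10925%.

9.11%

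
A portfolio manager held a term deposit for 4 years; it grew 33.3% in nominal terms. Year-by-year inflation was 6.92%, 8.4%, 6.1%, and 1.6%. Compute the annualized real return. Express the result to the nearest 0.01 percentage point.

Cumulative inflation factor: 1.0692 × 1.084 × 1.061 × 1.016 ≈ 1.24939.
Nominal growth factor: 1.33300. Real growth factor = 1.33300 / 1.24939 ≈ 1.06692.
Annualized: 1.06692^(1/4) − 1 ≈ 0.01633.

1.63%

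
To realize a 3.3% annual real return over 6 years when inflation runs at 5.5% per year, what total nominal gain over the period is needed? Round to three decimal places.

Required annual nominal rate: (1+3.3%)(1+5.5%) − 1 = 8.9815%.
Cumulative over 6 years: (1 + 0.089815)^6 − 1 ≈ 0.67539.

67.539%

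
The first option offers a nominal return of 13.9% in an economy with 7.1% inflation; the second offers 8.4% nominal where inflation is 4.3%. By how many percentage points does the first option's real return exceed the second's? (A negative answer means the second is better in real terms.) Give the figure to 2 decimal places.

2.42

The first option real return: 1.139/1.071 − 1 = 6.349%.
The second real return: 1.084/1.043 − 1 = 3.931%.
Difference: 6.349 − 3.931 = 2.418 pp.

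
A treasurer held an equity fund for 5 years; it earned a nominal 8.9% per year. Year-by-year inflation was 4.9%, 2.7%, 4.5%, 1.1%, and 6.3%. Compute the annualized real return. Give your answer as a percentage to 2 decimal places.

Cumulative inflation factor: 1.049 × 1.027 × 1.045 × 1.011 × 1.063 ≈ 1.20989.
Nominal growth factor: 1.53158. Real growth factor = 1.53158 / 1.20989 ≈ 1.26588.
Annualized: 1.26588^(1/5) − 1 ≈ 0.04828.

4.83%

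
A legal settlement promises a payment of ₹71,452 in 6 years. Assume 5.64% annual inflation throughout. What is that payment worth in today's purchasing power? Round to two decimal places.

Price-level factor over 6 years: (1 + 5.64%)^6 ≈ 1.3898577568.
Purchasing power today: ₹71,452 divided by that factor.

₹51,409.58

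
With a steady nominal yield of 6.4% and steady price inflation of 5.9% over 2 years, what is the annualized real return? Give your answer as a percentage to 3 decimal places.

With constant rates the annual real return is the same each year: (1+6.4%)/(1+5.9%) − 1 = 0.00472.

0.472%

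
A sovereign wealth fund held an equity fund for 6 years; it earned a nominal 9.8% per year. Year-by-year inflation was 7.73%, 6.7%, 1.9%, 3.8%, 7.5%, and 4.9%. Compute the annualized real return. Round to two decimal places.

4.17%

Cumulative inflation factor: 1.0773 × 1.067 × 1.019 × 1.038 × 1.075 × 1.049 ≈ 1.37106.
Nominal growth factor: 1.75232. Real growth factor = 1.75232 / 1.37106 ≈ 1.27808.
Annualized: 1.27808^(1/6) − 1 ≈ 0.04174.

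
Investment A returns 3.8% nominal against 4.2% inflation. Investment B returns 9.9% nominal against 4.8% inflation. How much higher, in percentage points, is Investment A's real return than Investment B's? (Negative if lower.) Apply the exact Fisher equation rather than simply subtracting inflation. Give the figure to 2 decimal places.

Investment A real return: 1.038/1.042 − 1 = -0.384%.
Investment B real return: 1.099/1.048 − 1 = 4.866%.
Difference: -0.384 − 4.866 = -5.250 pp.

-5.25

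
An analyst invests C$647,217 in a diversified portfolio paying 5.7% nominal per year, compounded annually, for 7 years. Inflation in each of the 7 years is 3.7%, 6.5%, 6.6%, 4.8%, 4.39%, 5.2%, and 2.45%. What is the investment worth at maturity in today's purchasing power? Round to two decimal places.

Nominal value at maturity: C$647,217 × (1 + 5.7%)^7 ≈ C$954,058.11.
Price-level factor over 7 years: 1.037 × 1.065 × 1.066 × 1.048 × 1.0439 × 1.052 × 1.0245 ≈ 1.3881405843.
The maturity value deflated by that factor is the answer in today's purchasing power.

C$687,292.14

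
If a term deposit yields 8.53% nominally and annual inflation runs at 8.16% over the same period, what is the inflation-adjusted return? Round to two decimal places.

0.34%

Real return via the Fisher equation: (1 + 8.53%)/(1 + 8.16%) − 1 = 1.0853/1.0816 − 1 ≈ 0.00342.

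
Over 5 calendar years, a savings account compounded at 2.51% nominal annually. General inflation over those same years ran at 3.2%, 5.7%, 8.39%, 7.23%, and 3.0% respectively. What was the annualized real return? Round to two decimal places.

Cumulative inflation factor: 1.032 × 1.057 × 1.0839 × 1.0723 × 1.030 ≈ 1.30586.
Nominal growth factor: 1.13196. Real growth factor = 1.13196 / 1.30586 ≈ 0.86683.
Annualized: 0.86683^(1/5) − 1 ≈ -0.02818.

-2.82%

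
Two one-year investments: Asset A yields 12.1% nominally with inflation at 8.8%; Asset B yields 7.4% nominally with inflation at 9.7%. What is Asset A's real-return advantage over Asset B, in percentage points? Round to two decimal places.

Asset A real return: 1.121/1.088 − 1 = 3.033%.
Asset B real return: 1.074/1.097 − 1 = -2.097%.
Difference: 3.033 − (-2.097) = 5.130 pp.

5.13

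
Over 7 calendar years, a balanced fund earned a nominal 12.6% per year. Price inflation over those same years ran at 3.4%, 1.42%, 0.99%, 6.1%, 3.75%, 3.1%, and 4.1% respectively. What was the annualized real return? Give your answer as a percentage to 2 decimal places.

Cumulative inflation factor: 1.034 × 1.0142 × 1.0099 × 1.061 × 1.0375 × 1.031 × 1.041 ≈ 1.25122.
Nominal growth factor: 2.29493. Real growth factor = 2.29493 / 1.25122 ≈ 1.83414.
Annualized: 1.83414^(1/7) − 1 ≈ 0.09052.

9.05%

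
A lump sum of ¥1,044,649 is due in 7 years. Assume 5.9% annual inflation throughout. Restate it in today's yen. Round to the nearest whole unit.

Price-level factor over 7 years: (1 + 5.9%)^7 ≈ 1.4937286838.
Purchasing power today: ¥1,044,649 divided by that factor.

¥699,357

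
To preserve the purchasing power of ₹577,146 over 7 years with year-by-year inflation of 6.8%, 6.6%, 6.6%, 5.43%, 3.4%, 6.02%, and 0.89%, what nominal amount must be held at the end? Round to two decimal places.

Cumulative price-level factor: 1.068 × 1.066 × 1.066 × 1.0543 × 1.034 × 1.0602 × 1.0089 ≈ 1.4151625569.
Multiplying ₹577,146 by the price-level factor gives the future nominal sum.

₹816,755.41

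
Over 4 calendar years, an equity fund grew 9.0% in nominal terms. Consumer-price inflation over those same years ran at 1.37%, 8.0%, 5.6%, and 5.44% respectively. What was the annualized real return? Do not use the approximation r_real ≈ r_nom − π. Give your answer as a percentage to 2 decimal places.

Cumulative inflation factor: 1.0137 × 1.080 × 1.056 × 1.0544 ≈ 1.21900.
Nominal growth factor: 1.09000. Real growth factor = 1.09000 / 1.21900 ≈ 0.89418.
Annualized: 0.89418^(1/4) − 1 ≈ -0.02758.

-2.76%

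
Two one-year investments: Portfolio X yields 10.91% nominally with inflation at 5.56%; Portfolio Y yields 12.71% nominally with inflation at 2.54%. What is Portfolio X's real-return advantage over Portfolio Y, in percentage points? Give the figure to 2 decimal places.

-4.85

Portfolio X real return: 1.1091/1.0556 − 1 = 5.068%.
Portfolio Y real return: 1.1271/1.0254 − 1 = 9.918%.
Difference: 5.068 − 9.918 = -4.850 pp.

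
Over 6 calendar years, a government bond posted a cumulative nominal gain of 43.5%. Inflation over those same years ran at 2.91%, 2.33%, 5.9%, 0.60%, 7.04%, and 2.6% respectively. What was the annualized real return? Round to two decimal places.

2.57%

Cumulative inflation factor: 1.0291 × 1.0233 × 1.059 × 1.0060 × 1.0704 × 1.026 ≈ 1.23211.
Nominal growth factor: 1.43500. Real growth factor = 1.43500 / 1.23211 ≈ 1.16467.
Annualized: 1.16467^(1/6) − 1 ≈ 0.02573.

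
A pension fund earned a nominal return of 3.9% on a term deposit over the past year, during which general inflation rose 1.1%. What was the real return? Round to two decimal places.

2.77%

Real return via the Fisher equation: (1 + 3.9%)/(1 + 1.1%) − 1 = 1.039/1.011 − 1 ≈ 0.02770.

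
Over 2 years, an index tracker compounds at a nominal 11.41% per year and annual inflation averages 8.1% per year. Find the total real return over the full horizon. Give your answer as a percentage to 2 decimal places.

The annual real rate is (1+11.41%)/(1+8.1%) − 1 = 3.0620%.
Compounded over 2 years: (1 + 0.030620)^2 − 1 ≈ 0.06218.

6.22%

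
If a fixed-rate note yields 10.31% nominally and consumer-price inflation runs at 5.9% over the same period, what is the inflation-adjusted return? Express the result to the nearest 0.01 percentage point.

4.16%

Real return via the Fisher equation: (1 + 10.31%)/(1 + 5.9%) − 1 = 1.1031/1.059 − 1 ≈ 0.04164.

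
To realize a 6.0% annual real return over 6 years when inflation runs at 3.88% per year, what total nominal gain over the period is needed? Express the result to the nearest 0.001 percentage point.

Required annual nominal rate: (1+6.0%)(1+3.88%) − 1 = 10.1128%.
Cumulative over 6 years: (1 + 0.101128)^6 − 1 ≈ 0.78249.

78.249%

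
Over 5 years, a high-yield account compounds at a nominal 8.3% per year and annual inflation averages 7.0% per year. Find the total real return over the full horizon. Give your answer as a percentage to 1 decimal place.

6.2%

The annual real rate is (1+8.3%)/(1+7.0%) − 1 = 1.2150%.
Compounded over 5 years: (1 + 0.012150)^5 − 1 ≈ 0.06224.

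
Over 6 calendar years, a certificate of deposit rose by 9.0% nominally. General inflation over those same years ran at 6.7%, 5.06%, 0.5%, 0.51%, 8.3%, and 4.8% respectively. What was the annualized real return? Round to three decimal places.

-2.708%

Cumulative inflation factor: 1.067 × 1.0506 × 1.005 × 1.0051 × 1.083 × 1.048 ≈ 1.28519.
Nominal growth factor: 1.09000. Real growth factor = 1.09000 / 1.28519 ≈ 0.84812.
Annualized: 0.84812^(1/6) − 1 ≈ -0.02708.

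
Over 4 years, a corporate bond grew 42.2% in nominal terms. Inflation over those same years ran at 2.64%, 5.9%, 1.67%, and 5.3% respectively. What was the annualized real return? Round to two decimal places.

Cumulative inflation factor: 1.0264 × 1.059 × 1.0167 × 1.053 ≈ 1.16368.
Nominal growth factor: 1.42200. Real growth factor = 1.42200 / 1.16368 ≈ 1.22198.
Annualized: 1.22198^(1/4) − 1 ≈ 0.05140.

5.14%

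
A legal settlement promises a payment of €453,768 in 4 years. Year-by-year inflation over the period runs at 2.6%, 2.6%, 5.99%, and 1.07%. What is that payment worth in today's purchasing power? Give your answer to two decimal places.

€402,394.45

Price-level factor over 4 years: 1.026 × 1.026 × 1.0599 × 1.0107 ≈ 1.1276696172.
Purchasing power today: €453,768 divided by that factor.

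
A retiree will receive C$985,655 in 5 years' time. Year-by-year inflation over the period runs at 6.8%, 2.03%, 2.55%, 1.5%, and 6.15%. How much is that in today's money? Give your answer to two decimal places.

C$818,660.97

Price-level factor over 5 years: 1.068 × 1.0203 × 1.0255 × 1.015 × 1.0615 ≈ 1.2039843584.
Purchasing power today: C$985,655 divided by that factor.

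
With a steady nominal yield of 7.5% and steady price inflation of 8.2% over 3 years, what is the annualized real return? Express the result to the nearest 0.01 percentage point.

With constant rates the annual real return is the same each year: (1+7.5%)/(1+8.2%) − 1 = -0.00647.

-0.65%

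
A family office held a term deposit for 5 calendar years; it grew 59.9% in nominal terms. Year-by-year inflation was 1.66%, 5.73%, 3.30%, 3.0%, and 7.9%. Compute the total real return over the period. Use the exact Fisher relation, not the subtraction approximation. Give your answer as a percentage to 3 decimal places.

29.581%

Cumulative inflation factor: 1.0166 × 1.0573 × 1.0330 × 1.030 × 1.079 ≈ 1.23398.
Nominal growth factor: 1.59900. Real growth factor = 1.59900 / 1.23398 ≈ 1.29581.
Total real return ≈ 29.5809%.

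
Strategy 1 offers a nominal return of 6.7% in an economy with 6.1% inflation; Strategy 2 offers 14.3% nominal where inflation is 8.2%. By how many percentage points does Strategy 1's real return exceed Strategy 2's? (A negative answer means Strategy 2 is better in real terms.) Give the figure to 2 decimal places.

Strategy 1 real return: 1.067/1.061 − 1 = 0.566%.
Strategy 2 real return: 1.143/1.082 − 1 = 5.638%.
Difference: 0.566 − 5.638 = -5.072 pp.

-5.07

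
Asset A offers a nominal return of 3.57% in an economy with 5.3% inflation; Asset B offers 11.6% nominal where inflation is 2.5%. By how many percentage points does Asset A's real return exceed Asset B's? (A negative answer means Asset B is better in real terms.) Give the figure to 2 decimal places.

-10.52

Asset A real return: 1.0357/1.053 − 1 = -1.643%.
Asset B real return: 1.116/1.025 − 1 = 8.878%.
Difference: -1.643 − 8.878 = -10.521 pp.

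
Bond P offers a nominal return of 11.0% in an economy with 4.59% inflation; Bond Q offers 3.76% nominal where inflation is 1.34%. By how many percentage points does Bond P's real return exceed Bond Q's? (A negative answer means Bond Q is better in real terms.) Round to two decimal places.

3.74

Bond P real return: 1.110/1.0459 − 1 = 6.129%.
Bond Q real return: 1.0376/1.0134 − 1 = 2.388%.
Difference: 6.129 − 2.388 = 3.741 pp.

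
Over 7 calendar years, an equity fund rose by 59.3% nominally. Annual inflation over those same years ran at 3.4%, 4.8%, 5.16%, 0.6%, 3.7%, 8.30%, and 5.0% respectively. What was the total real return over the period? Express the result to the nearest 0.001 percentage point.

Cumulative inflation factor: 1.034 × 1.048 × 1.0516 × 1.006 × 1.037 × 1.0830 × 1.050 ≈ 1.35184.
Nominal growth factor: 1.59300. Real growth factor = 1.59300 / 1.35184 ≈ 1.17839.
Total real return ≈ 17.8390%.

17.839%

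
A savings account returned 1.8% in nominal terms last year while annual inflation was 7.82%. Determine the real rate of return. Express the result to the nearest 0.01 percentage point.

-5.58%

Real return via the Fisher equation: (1 + 1.8%)/(1 + 7.82%) − 1 = 1.018/1.0782 − 1 ≈ -0.05583.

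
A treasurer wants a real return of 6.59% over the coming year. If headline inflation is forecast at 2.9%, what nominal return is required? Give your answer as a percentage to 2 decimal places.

9.68%

By the Fisher equation, 1 + r_nom = (1 + 6.59%)(1 + 2.9%) = 1.0659 × 1.029 = 1.0968111.
So r_nom = 9.68111%.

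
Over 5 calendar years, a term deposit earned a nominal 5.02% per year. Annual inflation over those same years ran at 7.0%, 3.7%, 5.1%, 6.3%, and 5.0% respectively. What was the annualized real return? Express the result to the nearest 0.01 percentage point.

Cumulative inflation factor: 1.070 × 1.037 × 1.051 × 1.063 × 1.050 ≈ 1.30163.
Nominal growth factor: 1.27750. Real growth factor = 1.27750 / 1.30163 ≈ 0.98146.
Annualized: 0.98146^(1/5) − 1 ≈ -0.00374.

-0.37%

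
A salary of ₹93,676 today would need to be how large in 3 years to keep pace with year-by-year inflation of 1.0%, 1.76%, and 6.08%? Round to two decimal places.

₹102,131.64

Cumulative price-level factor: 1.010 × 1.0176 × 1.0608 = 1.0902647808.
The nominal amount required is ₹93,676 scaled up by that factor.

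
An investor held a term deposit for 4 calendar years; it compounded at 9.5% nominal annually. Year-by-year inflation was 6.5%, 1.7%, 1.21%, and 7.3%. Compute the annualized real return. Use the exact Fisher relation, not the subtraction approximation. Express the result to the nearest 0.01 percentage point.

Cumulative inflation factor: 1.065 × 1.017 × 1.0121 × 1.073 ≈ 1.17623.
Nominal growth factor: 1.43766. Real growth factor = 1.43766 / 1.17623 ≈ 1.22226.
Annualized: 1.22226^(1/4) − 1 ≈ 0.05146.

5.15%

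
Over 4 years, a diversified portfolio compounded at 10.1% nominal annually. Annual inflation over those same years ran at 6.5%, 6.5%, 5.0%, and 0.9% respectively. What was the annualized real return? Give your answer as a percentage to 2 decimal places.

Cumulative inflation factor: 1.065 × 1.065 × 1.050 × 1.009 ≈ 1.20165.
Nominal growth factor: 1.46943. Real growth factor = 1.46943 / 1.20165 ≈ 1.22284.
Annualized: 1.22284^(1/4) − 1 ≈ 0.05158.

5.16%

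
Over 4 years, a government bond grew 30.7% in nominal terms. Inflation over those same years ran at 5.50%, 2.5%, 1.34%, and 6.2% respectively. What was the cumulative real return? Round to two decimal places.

12.30%

Cumulative inflation factor: 1.0550 × 1.025 × 1.0134 × 1.062 ≈ 1.16381.
Nominal growth factor: 1.30700. Real growth factor = 1.30700 / 1.16381 ≈ 1.12304.
Total real return ≈ 12.3036%.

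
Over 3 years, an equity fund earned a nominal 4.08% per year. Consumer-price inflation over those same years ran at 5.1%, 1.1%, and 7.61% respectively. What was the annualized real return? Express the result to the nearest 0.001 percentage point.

Cumulative inflation factor: 1.051 × 1.011 × 1.0761 ≈ 1.14342.
Nominal growth factor: 1.12746. Real growth factor = 1.12746 / 1.14342 ≈ 0.98604.
Annualized: 0.98604^(1/3) − 1 ≈ -0.00467.

-0.467%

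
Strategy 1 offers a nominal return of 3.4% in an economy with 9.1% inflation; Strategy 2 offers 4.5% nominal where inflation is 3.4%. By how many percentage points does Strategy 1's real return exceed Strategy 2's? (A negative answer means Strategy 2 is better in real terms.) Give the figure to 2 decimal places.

-6.29

Strategy 1 real return: 1.034/1.091 − 1 = -5.225%.
Strategy 2 real return: 1.045/1.034 − 1 = 1.064%.
Difference: -5.225 − 1.064 = -6.289 pp.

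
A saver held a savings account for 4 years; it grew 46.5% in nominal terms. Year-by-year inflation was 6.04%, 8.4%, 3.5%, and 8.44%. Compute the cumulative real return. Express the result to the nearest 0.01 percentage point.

Cumulative inflation factor: 1.0604 × 1.084 × 1.035 × 1.0844 ≈ 1.29012.
Nominal growth factor: 1.46500. Real growth factor = 1.46500 / 1.29012 ≈ 1.13556.
Total real return ≈ 13.5557%.

13.56%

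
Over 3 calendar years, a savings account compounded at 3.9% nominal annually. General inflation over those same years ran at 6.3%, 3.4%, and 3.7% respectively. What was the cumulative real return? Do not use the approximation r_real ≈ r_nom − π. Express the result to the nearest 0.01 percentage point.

-1.60%

Cumulative inflation factor: 1.063 × 1.034 × 1.037 ≈ 1.13981.
Nominal growth factor: 1.12162. Real growth factor = 1.12162 / 1.13981 ≈ 0.98404.
Total real return ≈ -1.5957%.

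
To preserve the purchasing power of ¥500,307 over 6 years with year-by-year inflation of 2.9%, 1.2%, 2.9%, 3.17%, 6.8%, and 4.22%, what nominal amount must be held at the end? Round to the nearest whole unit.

¥615,635

Cumulative price-level factor: 1.029 × 1.012 × 1.029 × 1.0317 × 1.068 × 1.0422 ≈ 1.2305152889.
Multiplying ¥500,307 by the price-level factor gives the future nominal sum.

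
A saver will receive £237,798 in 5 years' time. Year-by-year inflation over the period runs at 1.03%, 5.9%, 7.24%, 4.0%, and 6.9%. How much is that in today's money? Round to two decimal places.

Price-level factor over 5 years: 1.0103 × 1.059 × 1.0724 × 1.040 × 1.069 ≈ 1.2755989789.
Purchasing power today: £237,798 divided by that factor.

£186,420.66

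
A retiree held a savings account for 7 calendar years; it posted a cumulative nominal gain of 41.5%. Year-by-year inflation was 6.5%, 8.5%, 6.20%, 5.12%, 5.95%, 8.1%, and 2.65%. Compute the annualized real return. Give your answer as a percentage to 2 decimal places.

Cumulative inflation factor: 1.065 × 1.085 × 1.0620 × 1.0512 × 1.0595 × 1.081 × 1.0265 ≈ 1.51661.
Nominal growth factor: 1.41500. Real growth factor = 1.41500 / 1.51661 ≈ 0.93300.
Annualized: 0.93300^(1/7) − 1 ≈ -0.00986.

-0.99%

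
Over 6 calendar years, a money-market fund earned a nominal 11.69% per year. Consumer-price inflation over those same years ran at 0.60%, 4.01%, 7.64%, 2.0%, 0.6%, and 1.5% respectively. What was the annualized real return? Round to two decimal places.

Cumulative inflation factor: 1.0060 × 1.0401 × 1.0764 × 1.020 × 1.006 × 1.015 ≈ 1.17303.
Nominal growth factor: 1.94127. Real growth factor = 1.94127 / 1.17303 ≈ 1.65491.
Annualized: 1.65491^(1/6) − 1 ≈ 0.08758.

8.76%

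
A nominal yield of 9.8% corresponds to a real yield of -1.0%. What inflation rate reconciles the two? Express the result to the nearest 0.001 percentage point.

From (1+r_nom) = (1+r_real)(1+π), we get 1+π = (1 + 9.8%)/(1 − 1.0%) = 1.098/0.990 ≈ 1.10909.
So π ≈ 10.9091%.

10.909%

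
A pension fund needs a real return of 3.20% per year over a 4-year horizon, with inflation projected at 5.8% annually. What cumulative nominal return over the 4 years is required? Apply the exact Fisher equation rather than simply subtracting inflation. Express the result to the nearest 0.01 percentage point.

Required annual nominal rate: (1+3.20%)(1+5.8%) − 1 = 9.1856%.
Cumulative over 4 years: (1 + 0.091856)^4 − 1 ≈ 0.42122.

42.12%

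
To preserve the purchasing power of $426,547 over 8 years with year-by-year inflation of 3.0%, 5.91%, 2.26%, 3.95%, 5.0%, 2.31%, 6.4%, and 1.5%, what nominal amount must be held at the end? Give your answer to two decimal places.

Cumulative price-level factor: 1.030 × 1.0591 × 1.0226 × 1.0395 × 1.050 × 1.0231 × 1.064 × 1.015 ≈ 1.3453011974.
The nominal amount required is $426,547 scaled up by that factor.

$573,834.19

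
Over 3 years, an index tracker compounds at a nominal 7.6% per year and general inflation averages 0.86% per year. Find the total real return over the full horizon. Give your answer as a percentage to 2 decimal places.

The annual real rate is (1+7.6%)/(1+0.86%) − 1 = 6.6825%.
Compounded over 3 years: (1 + 0.066825)^3 − 1 ≈ 0.21417.

21.42%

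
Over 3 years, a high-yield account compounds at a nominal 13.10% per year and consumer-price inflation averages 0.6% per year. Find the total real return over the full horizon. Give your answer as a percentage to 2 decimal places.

The annual real rate is (1+13.10%)/(1+0.6%) − 1 = 12.4254%.
Compounded over 3 years: (1 + 0.124254)^3 − 1 ≈ 0.42100.

42.10%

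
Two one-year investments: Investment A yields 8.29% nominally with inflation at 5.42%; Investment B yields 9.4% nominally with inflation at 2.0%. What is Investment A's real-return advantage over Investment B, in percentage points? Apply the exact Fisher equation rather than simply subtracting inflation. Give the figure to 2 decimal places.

-4.53

Investment A real return: 1.0829/1.0542 − 1 = 2.722%.
Investment B real return: 1.094/1.020 − 1 = 7.255%.
Difference: 2.722 − 7.255 = -4.533 pp.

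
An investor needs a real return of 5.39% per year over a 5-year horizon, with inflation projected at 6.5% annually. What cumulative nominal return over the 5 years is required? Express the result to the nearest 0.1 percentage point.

Required annual nominal rate: (1+5.39%)(1+6.5%) − 1 = 12.24035%.
Cumulative over 5 years: (1 + 0.1224035)^5 − 1 ≈ 0.78133.

78.1%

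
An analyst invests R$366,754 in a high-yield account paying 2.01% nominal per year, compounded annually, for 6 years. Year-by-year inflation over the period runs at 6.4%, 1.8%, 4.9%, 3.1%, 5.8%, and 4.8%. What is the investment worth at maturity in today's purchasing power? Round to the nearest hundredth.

Nominal value at maturity: R$366,754 × (1 + 2.01%)^6 ≈ R$413,267.59.
Price-level factor over 6 years: 1.064 × 1.018 × 1.049 × 1.031 × 1.058 × 1.048 ≈ 1.2988844268.
Dividing the nominal maturity value by the price-level factor gives the value in today's money.

R$318,171.18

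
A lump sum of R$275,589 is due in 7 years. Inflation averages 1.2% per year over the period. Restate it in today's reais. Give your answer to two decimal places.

R$253,511.87

Price-level factor over 7 years: (1 + 1.2%)^7 ≈ 1.0870852110.
Purchasing power today: R$275,589 divided by that factor.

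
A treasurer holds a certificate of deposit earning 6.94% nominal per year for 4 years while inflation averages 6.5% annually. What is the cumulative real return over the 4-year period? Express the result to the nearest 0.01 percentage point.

The annual real rate is (1+6.94%)/(1+6.5%) − 1 = 0.4131%.
Compounded over 4 years: (1 + 0.004131)^4 − 1 ≈ 0.01663.

1.66%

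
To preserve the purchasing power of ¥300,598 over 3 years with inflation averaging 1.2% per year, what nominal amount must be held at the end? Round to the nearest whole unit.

Cumulative price-level factor: (1+1.2%)^3 = 1.036433728.
Multiplying ¥300,598 by the price-level factor gives the future nominal sum.

¥311,550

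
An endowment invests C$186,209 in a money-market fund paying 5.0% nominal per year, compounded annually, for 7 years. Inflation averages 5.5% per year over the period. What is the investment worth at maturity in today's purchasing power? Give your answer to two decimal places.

Nominal value at maturity: C$186,209 × (1 + 5.0%)^7 ≈ C$262,014.76.
Price-level factor over 7 years: (1 + 5.5%)^7 ≈ 1.4546791611.
Dividing the nominal maturity value by the price-level factor gives the value in today's money.

C$180,118.59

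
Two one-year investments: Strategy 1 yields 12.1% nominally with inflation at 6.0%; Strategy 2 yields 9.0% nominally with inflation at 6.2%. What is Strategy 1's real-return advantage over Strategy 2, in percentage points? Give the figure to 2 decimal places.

3.12

Strategy 1 real return: 1.121/1.060 − 1 = 5.755%.
Strategy 2 real return: 1.090/1.062 − 1 = 2.637%.
Difference: 5.755 − 2.637 = 3.118 pp.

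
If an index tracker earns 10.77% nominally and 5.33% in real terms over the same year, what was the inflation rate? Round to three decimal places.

From (1+r_nom) = (1+r_real)(1+π), we get 1+π = (1 + 10.77%)/(1 + 5.33%) = 1.1077/1.0533 ≈ 1.05165.
So π ≈ 5.1647%.

5.165%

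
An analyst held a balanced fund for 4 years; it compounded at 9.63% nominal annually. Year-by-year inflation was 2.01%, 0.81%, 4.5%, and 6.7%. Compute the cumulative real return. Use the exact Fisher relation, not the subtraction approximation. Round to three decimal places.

25.977%

Cumulative inflation factor: 1.0201 × 1.0081 × 1.045 × 1.067 ≈ 1.14664.
Nominal growth factor: 1.44450. Real growth factor = 1.44450 / 1.14664 ≈ 1.25977.
Total real return ≈ 25.9768%.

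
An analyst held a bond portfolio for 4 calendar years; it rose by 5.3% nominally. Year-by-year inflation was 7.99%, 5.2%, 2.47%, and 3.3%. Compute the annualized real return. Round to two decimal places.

-3.27%

Cumulative inflation factor: 1.0799 × 1.052 × 1.0247 × 1.033 ≈ 1.20253.
Nominal growth factor: 1.05300. Real growth factor = 1.05300 / 1.20253 ≈ 0.87565.
Annualized: 0.87565^(1/4) − 1 ≈ -0.03265.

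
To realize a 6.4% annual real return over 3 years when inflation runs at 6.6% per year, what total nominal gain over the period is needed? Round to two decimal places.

Required annual nominal rate: (1+6.4%)(1+6.6%) − 1 = 13.4224%.
Cumulative over 3 years: (1 + 0.134224)^3 − 1 ≈ 0.45914.

45.91%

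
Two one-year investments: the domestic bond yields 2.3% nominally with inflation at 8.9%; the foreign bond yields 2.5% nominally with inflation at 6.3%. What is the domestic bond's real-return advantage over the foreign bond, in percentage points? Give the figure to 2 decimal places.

The domestic bond real return: 1.023/1.089 − 1 = -6.061%.
The foreign bond real return: 1.025/1.063 − 1 = -3.575%.
Difference: -6.061 − (-3.575) = -2.486 pp.

-2.49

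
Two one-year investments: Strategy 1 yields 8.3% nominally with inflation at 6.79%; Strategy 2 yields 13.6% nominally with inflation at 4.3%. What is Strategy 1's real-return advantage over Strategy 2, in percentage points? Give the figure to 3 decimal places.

-7.503

Strategy 1 real return: 1.083/1.0679 − 1 = 1.4140%.
Strategy 2 real return: 1.136/1.043 − 1 = 8.9166%.
Difference: 1.4140 − 8.9166 = -7.5026 pp.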